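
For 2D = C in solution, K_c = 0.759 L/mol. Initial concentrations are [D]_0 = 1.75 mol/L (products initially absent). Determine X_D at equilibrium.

Let X = conversion of D; extent ξ = 1.75X/2 mol/L.
Concentrations: [D] = 1.75 − 1.75X; [C] = 0.875X.
K_c = [C] / ([D]^2).
Solving K_c = 0.759 for X ∈ (0,1): X = 0.546.

X = 0.546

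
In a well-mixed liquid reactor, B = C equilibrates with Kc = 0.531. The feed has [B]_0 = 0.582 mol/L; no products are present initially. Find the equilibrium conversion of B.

X = 0.347

Let X = conversion of B; extent ξ = 0.582·X mol/L.
Concentrations: [B] = 0.582 − 0.582X; [C] = 0.582X.
Kc = [C] / ([B]).
Solving Kc = 0.531 for X ∈ (0,1): X = 0.347.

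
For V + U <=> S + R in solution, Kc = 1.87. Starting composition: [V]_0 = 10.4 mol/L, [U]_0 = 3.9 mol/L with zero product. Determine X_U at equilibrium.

X = 0.811

Let X = conversion of U; extent ξ = 3.9·X mol/L.
Concentrations: [V] = 10.4 − 3.9X; [U] = 3.9 − 3.9X; [S] = 3.9X; [R] = 3.9X.
Kc = [S] [R] / ([V] [U]).
Equating to 1.87: the physical root is X = 0.811.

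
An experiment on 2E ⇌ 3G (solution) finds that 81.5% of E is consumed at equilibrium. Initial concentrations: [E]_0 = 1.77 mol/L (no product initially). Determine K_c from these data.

Let X = conversion of E.
Concentrations: [E] = 1.77 − 1.77X; [G] = 2.66X.
At X = 0.815: [E] = 0.327, [G] = 2.16.
K_c = [G]^3 / ([E]^2) = 94.5 mol/L.

K_c = 94.5 mol/L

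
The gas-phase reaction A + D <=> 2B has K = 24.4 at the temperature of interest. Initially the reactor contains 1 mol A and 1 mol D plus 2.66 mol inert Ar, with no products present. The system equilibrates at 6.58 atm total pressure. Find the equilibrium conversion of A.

X = 0.712

Let X = conversion of A (basis 1 mol A); extent of reaction ξ = X.
At extent ξ: n_A = 1 − X; n_D = 1 − X; n_B = 2X; n_I = 2.66 (inert).
Total moles n_T = 4.66 (Δν = 0, constant).
y_i = n_i/n_T, p_i = y_i·P. K = p_B^2 / (p_A p_D).
Substituting and setting equal to 24.4 gives a polynomial in X; the root in (0,1) is X = 0.712.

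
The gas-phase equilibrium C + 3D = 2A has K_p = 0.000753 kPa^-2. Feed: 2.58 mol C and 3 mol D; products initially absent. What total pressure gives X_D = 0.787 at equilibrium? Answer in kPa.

Take 3 mol D as basis and let X be its fractional conversion, so ξ = X.
Moles: n_C = 2.58 − X; n_D = 3 − 3X; n_A = 2X.
Summing: n_T = 5.58 − 2X.
K_p = p_A^2 / (p_C p_D^3) with p_i = (n_i/n_T)·P.
At X = 0.787: the mole-fraction product g(X) = Π y_i^ν_i = 84.99. Since K_p = g(X)·P^{-2}, P = (g/K_p)^(1/2) = (84.99/0.000753)^(1/2) = 336 kPa.

P = 336 kPa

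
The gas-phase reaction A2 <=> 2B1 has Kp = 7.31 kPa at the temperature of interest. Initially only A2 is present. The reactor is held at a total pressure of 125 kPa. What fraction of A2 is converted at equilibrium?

X = 0.120

Let X = conversion of A2 (basis 1 mol A2); extent of reaction ξ = X.
At extent ξ: n_A2 = 1 − X; n_B1 = 2X.
n_T = Σnᵢ = 1 + X.
With p_i = (n_i/n_T)P, Kp = p_B1^2 / (p_A2).
Equating to 7.31 kPa and solving on 0 < X < 1: X = 0.120.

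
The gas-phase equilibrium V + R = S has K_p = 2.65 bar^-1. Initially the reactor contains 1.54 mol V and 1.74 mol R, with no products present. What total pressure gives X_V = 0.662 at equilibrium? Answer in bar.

Take 1.54 mol V as basis and let X be its fractional conversion, so ξ = 1.54X.
Moles: n_V = 1.54 − 1.54X; n_R = 1.74 − 1.54X; n_S = 1.54X.
Summing: n_T = 3.28 − 1.54X.
K_p = p_S / (p_V p_R) with p_i = (n_i/n_T)·P.
At X = 0.662: the mole-fraction product g(X) = Π y_i^ν_i = 6.145. Since K_p = g(X)·P^{-1}, P = (g/K_p)^(1/1) = (6.145/2.65)^(1/1) = 2.32 bar.

P = 2.32 bar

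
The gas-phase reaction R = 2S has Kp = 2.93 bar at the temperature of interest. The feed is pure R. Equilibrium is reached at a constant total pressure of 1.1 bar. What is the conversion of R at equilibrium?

Take 1 mol R as basis and let X be its fractional conversion, so ξ = X.
Species balance: n_R = 1 − X; n_S = 2X.
Summing: n_T = 1 + X.
y_i = n_i/n_T, p_i = y_i·P. Kp = p_S^2 / (p_R).
Equating to 2.93 bar and solving on 0 < X < 1: X = 0.632.

X = 0.632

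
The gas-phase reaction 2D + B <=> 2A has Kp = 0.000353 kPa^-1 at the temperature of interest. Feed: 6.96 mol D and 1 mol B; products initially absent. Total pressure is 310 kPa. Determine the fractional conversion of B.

Basis: 1 mol B initially; let X = conversion of B. Extent ξ = X.
Moles: n_D = 6.96 − 2X; n_B = 1 − X; n_A = 2X.
Total moles n_T = 7.96 − X.
y_i = n_i/n_T, p_i = y_i·P. Kp = p_A^2 / (p_D^2 p_B).
Substituting and setting equal to 0.000353 kPa^-1 gives a polynomial in X; the root in (0,1) is X = 0.314.

X = 0.314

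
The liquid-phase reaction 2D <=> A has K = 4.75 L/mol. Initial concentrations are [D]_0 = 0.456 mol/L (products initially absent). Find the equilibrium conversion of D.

X = 0.621

Let X = conversion of D; extent ξ = 0.456X/2 mol/L.
Concentrations: [D] = 0.456 − 0.456X; [A] = 0.228X.
K = [A] / ([D]^2).
Equating to 4.75 L/mol: the physical root is X = 0.621.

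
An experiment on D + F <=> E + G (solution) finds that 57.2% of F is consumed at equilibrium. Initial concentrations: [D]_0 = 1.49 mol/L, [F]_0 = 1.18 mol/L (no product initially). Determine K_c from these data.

K_c = 1.11

Let X = conversion of F.
Concentrations: [D] = 1.49 − 1.18X; [F] = 1.18 − 1.18X; [E] = 1.18X; [G] = 1.18X.
At X = 0.572: [D] = 0.815, [F] = 0.505, [E] = 0.675, [G] = 0.675.
K_c = [E] [G] / ([D] [F]) = 1.11.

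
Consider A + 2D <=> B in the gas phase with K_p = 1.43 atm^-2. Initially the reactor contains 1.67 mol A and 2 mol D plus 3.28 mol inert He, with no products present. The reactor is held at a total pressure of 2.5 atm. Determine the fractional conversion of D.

X = 0.413

Take 2 mol D as basis and let X be its fractional conversion, so ξ = X.
At extent ξ: n_A = 1.67 − X; n_D = 2 − 2X; n_B = X; n_I = 3.28 (inert).
n_T = Σnᵢ = 6.95 − 2X.
Mole fractions y_i = n_i/n_T; K_p = p_B / (p_A p_D^2) with p_i = y_i·P.
Equating to 1.43 atm^-2 and solving on 0 < X < 1: X = 0.413.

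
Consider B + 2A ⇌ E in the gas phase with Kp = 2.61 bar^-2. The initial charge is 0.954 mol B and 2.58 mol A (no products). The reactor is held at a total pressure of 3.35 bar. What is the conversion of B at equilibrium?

Basis: 0.954 mol B initially; let X = conversion of B. Extent ξ = 0.954X.
At extent ξ: n_B = 0.954 − 0.954X; n_A = 2.58 − 1.91X; n_E = 0.954X.
n_T = Σnᵢ = 3.53 − 1.91X.
y_i = n_i/n_T, p_i = y_i·P. Kp = p_E / (p_B p_A^2).
Equating to 2.61 bar^-2 and solving on 0 < X < 1: X = 0.875.

X = 0.875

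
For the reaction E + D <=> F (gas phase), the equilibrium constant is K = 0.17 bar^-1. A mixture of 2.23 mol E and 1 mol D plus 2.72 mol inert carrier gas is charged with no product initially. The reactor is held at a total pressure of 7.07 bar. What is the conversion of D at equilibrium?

Let X = conversion of D (basis 1 mol D); extent of reaction ξ = X.
Moles: n_E = 2.23 − X; n_D = 1 − X; n_F = X; n_I = 2.72 (inert).
Total moles n_T = 5.95 − X.
Mole fractions y_i = n_i/n_T; K = p_F / (p_E p_D) with p_i = y_i·P.
Equating to 0.17 bar^-1 and solving on 0 < X < 1: X = 0.292.

X = 0.292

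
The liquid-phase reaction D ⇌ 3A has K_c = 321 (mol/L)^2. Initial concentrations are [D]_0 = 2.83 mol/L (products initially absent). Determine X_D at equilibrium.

Let X = conversion of D; extent ξ = 2.83·X mol/L.
Concentrations: [D] = 2.83 − 2.83X; [A] = 8.49X.
K_c = [A]^3 / ([D]).
Equating to 321 (mol/L)^2: the physical root is X = 0.734.

X = 0.734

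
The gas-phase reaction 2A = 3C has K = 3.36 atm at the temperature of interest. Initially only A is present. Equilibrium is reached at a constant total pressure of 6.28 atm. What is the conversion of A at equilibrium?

X = 0.407

Take 1 mol A as basis and let X be its fractional conversion, so ξ = 0.5X.
At extent ξ: n_A = 1 − X; n_C = 1.5X.
n_T = Σnᵢ = 1 + 0.5X.
With p_i = (n_i/n_T)P, K = p_C^3 / (p_A^2).
This yields a degree-3 equation in X; solving on (0,1), X = 0.407.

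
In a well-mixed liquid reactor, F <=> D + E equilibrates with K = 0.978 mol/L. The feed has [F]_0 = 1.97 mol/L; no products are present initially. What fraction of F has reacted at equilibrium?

X = 0.499

Let X = conversion of F; extent ξ = 1.97·X mol/L.
Concentrations: [F] = 1.97 − 1.97X; [D] = 1.97X; [E] = 1.97X.
K = [D] [E] / ([F]).
Equating to 0.978 mol/L: the physical root is X = 0.499.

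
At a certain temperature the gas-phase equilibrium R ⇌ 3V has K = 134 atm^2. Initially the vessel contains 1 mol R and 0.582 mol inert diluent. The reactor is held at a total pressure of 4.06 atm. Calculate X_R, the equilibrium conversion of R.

Take 1 mol R as basis and let X be its fractional conversion, so ξ = X.
Species balance: n_R = 1 − X; n_V = 3X; n_I = 0.582 (inert).
Summing: n_T = 1.58 + 2X.
y_i = n_i/n_T, p_i = y_i·P. K = p_V^3 / (p_R).
Setting this equal to 134 atm^2 and taking the physical root (0 < X < 1) gives X = 0.823.

X = 0.823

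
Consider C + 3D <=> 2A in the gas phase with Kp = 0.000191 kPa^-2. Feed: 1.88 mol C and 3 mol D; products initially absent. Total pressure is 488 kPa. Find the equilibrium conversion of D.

Let X = conversion of D (basis 3 mol D); extent of reaction ξ = X.
Mole table: n_C = 1.88 − X; n_D = 3 − 3X; n_A = 2X.
Summing: n_T = 4.88 − 2X.
With p_i = (n_i/n_T)P, Kp = p_A^2 / (p_C p_D^3).
This yields a degree-4 equation in X; solving on (0,1), X = 0.738.

X = 0.738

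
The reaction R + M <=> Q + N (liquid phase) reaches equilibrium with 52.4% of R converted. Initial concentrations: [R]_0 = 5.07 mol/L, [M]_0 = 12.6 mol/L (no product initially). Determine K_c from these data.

K_c = 0.294

Let X = conversion of R.
Concentrations: [R] = 5.07 − 5.07X; [M] = 12.6 − 5.07X; [Q] = 5.07X; [N] = 5.07X.
At X = 0.524: [R] = 2.41, [M] = 9.94, [Q] = 2.66, [N] = 2.66.
K_c = [Q] [N] / ([R] [M]) = 0.294.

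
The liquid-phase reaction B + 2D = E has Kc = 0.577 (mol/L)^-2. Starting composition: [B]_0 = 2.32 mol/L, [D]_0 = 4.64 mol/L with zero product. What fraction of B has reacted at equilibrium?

Let X = conversion of B; extent ξ = 2.32·X mol/L.
Concentrations: [B] = 2.32 − 2.32X; [D] = 4.64 − 4.64X; [E] = 2.32X.
Kc = [E] / ([B] [D]^2).
This equals 0.577 at X = 0.630 (the root in 0 < X < 1).

X = 0.630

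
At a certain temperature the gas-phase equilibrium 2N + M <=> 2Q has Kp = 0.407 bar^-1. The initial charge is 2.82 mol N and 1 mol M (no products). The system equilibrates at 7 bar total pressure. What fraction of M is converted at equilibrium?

Let X = conversion of M (basis 1 mol M); extent of reaction ξ = X.
Mole table: n_N = 2.82 − 2X; n_M = 1 − X; n_Q = 2X.
Total moles n_T = 3.82 − X.
y_i = n_i/n_T, p_i = y_i·P. Kp = p_Q^2 / (p_N^2 p_M).
Setting this equal to 0.407 bar^-1 and taking the physical root (0 < X < 1) gives X = 0.545.

X = 0.545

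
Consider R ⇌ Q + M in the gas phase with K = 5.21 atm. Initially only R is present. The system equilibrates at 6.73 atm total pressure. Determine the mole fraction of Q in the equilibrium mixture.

Take 1 mol R as basis and let X be its fractional conversion, so ξ = X.
Species balance: n_R = 1 − X; n_Q = X; n_M = X.
n_T = Σnᵢ = 1 + X.
With p_i = (n_i/n_T)P, K = p_Q p_M / (p_R).
Equating to 5.21 atm and solving on 0 < X < 1: X = 0.661.
Then n_Q = 0.661, n_T = 1.66, so y_Q = 0.398.

y_Q = 0.398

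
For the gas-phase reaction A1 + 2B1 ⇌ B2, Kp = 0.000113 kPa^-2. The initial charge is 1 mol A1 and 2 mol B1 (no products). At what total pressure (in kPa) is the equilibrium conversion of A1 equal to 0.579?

P = 241 kPa

Basis: 1 mol A1 initially; let X = conversion of A1. Extent ξ = X.
At extent ξ: n_A1 = 1 − X; n_B1 = 2 − 2X; n_B2 = X.
n_T = Σnᵢ = 3 − 2X.
Kp = p_B2 / (p_A1 p_B1^2) with p_i = (n_i/n_T)·P.
At X = 0.579: the mole-fraction product g(X) = Π y_i^ν_i = 6.582. Since Kp = g(X)·P^{-2}, P = (g/Kp)^(1/2) = (6.582/0.000113)^(1/2) = 241 kPa.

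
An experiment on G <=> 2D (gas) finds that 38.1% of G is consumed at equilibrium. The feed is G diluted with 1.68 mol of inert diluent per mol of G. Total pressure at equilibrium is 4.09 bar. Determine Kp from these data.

Take 1 mol G as basis and let X be its fractional conversion, so ξ = X.
Moles: n_G = 1 − X; n_D = 2X; n_I = 1.68 (inert).
Summing: n_T = 2.68 + X.
At X = 0.381: n_G = 0.619, n_D = 0.762, n_T = 3.06.
p_i = (n_i/n_T)·P. Kp = p_D^2 / (p_G) = 1.25 bar.

Kp = 1.25 bar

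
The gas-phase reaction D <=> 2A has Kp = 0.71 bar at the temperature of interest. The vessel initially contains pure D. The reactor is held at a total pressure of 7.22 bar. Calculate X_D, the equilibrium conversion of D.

Let X = conversion of D (basis 1 mol D); extent of reaction ξ = X.
Species balance: n_D = 1 − X; n_A = 2X.
Summing: n_T = 1 + X.
y_i = n_i/n_T, p_i = y_i·P. Kp = p_A^2 / (p_D).
This yields a degree-2 equation in X; solving on (0,1), X = 0.155.

X = 0.155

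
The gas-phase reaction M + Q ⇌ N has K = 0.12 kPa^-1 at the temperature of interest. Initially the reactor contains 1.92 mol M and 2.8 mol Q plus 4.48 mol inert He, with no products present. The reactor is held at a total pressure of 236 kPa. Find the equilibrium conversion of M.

Basis: 1.92 mol M initially; let X = conversion of M. Extent ξ = 1.92X.
Moles: n_M = 1.92 − 1.92X; n_Q = 2.8 − 1.92X; n_N = 1.92X; n_I = 4.48 (inert).
Summing: n_T = 9.2 − 1.92X.
y_i = n_i/n_T, p_i = y_i·P. K = p_N / (p_M p_Q).
Setting this equal to 0.12 kPa^-1 and taking the physical root (0 < X < 1) gives X = 0.820.

X = 0.820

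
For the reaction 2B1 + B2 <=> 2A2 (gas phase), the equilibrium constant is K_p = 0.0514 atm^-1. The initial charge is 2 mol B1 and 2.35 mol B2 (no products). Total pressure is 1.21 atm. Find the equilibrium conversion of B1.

Let X = conversion of B1 (basis 2 mol B1); extent of reaction ξ = X.
At extent ξ: n_B1 = 2 − 2X; n_B2 = 2.35 − X; n_A2 = 2X.
Total moles n_T = 4.35 − X.
With p_i = (n_i/n_T)P, K_p = p_A2^2 / (p_B1^2 p_B2).
Substituting and setting equal to 0.0514 atm^-1 gives a polynomial in X; the root in (0,1) is X = 0.153.

X = 0.153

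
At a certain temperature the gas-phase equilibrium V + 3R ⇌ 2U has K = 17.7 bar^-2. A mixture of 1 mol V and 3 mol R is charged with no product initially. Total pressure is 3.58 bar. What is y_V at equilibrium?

Let X = conversion of V (basis 1 mol V); extent of reaction ξ = X.
At extent ξ: n_V = 1 − X; n_R = 3 − 3X; n_U = 2X.
n_T = Σnᵢ = 4 − 2X.
Mole fractions y_i = n_i/n_T; K = p_U^2 / (p_V p_R^3) with p_i = y_i·P.
Equating to 17.7 bar^-2 and solving on 0 < X < 1: X = 0.779.
Then n_V = 0.221, n_T = 2.44, so y_V = 0.090.

y_V = 0.090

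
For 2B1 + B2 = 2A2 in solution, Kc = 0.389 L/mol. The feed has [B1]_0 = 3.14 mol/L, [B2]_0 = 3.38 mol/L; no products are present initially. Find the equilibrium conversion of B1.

X = 0.501

Let X = conversion of B1; extent ξ = 3.14X/2 mol/L.
Concentrations: [B1] = 3.14 − 3.14X; [B2] = 3.38 − 1.57X; [A2] = 3.14X.
Kc = [A2]^2 / ([B1]^2 [B2]).
Equating to 0.389 L/mol: the physical root is X = 0.501.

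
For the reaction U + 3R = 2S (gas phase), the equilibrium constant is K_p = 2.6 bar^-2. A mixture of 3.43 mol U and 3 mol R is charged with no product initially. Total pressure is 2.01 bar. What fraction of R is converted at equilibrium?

X = 0.625

Basis: 3 mol R initially; let X = conversion of R. Extent ξ = X.
Moles: n_U = 3.43 − X; n_R = 3 − 3X; n_S = 2X.
Summing: n_T = 6.43 − 2X.
y_i = n_i/n_T, p_i = y_i·P. K_p = p_S^2 / (p_U p_R^3).
This yields a degree-4 equation in X; solving on (0,1), X = 0.625.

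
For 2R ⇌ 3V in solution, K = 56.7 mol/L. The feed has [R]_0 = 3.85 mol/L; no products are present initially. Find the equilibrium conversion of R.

X = 0.712

Let X = conversion of R; extent ξ = 3.85X/2 mol/L.
Concentrations: [R] = 3.85 − 3.85X; [V] = 5.78X.
K = [V]^3 / ([R]^2).
Setting equal to 56.7 and solving for X on (0,1) gives X = 0.712.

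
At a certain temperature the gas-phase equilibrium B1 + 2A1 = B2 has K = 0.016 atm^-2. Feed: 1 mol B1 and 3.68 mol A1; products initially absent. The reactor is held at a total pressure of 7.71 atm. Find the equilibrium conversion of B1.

Basis: 1 mol B1 initially; let X = conversion of B1. Extent ξ = X.
Moles: n_B1 = 1 − X; n_A1 = 3.68 − 2X; n_B2 = X.
n_T = Σnᵢ = 4.68 − 2X.
Mole fractions y_i = n_i/n_T; K = p_B2 / (p_B1 p_A1^2) with p_i = y_i·P.
Equating to 0.016 atm^-2 and solving on 0 < X < 1: X = 0.348.

X = 0.348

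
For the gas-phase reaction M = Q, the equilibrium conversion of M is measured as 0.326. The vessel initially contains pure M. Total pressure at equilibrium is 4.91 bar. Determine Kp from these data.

Let X = conversion of M (basis 1 mol M); extent of reaction ξ = X.
At extent ξ: n_M = 1 − X; n_Q = X.
n_T stays at 1 (no change in mole number).
At X = 0.326: n_M = 0.674, n_Q = 0.326, n_T = 1.
p_i = (n_i/n_T)·P. Kp = p_Q / (p_M) = 0.484.

Kp = 0.484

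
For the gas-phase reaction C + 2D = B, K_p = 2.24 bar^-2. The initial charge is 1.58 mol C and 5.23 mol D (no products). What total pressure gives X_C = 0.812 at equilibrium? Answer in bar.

Basis: 1.58 mol C initially; let X = conversion of C. Extent ξ = 1.58X.
At extent ξ: n_C = 1.58 − 1.58X; n_D = 5.23 − 3.16X; n_B = 1.58X.
Total moles n_T = 6.81 − 3.16X.
K_p = p_B / (p_C p_D^2) with p_i = (n_i/n_T)·P.
At X = 0.812: the mole-fraction product g(X) = Π y_i^ν_i = 10.96. Since K_p = g(X)·P^{-2}, P = (g/K_p)^(1/2) = (10.96/2.24)^(1/2) = 2.21 bar.

P = 2.21 bar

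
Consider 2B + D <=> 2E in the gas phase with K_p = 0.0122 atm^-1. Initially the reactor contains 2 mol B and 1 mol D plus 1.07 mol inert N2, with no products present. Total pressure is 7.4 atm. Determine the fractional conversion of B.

Let X = conversion of B (basis 2 mol B); extent of reaction ξ = X.
Moles: n_B = 2 − 2X; n_D = 1 − X; n_E = 2X; n_I = 1.07 (inert).
Summing: n_T = 4.07 − X.
y_i = n_i/n_T, p_i = y_i·P. K_p = p_E^2 / (p_B^2 p_D).
This yields a degree-3 equation in X; solving on (0,1), X = 0.124.

X = 0.124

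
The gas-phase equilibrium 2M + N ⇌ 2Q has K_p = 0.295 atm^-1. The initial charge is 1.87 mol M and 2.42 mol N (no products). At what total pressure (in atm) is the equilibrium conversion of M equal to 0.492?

Let X = conversion of M (basis 1.87 mol M); extent of reaction ξ = 0.935X.
Species balance: n_M = 1.87 − 1.87X; n_N = 2.42 − 0.935X; n_Q = 1.87X.
Total moles n_T = 4.29 − 0.935X.
K_p = p_Q^2 / (p_M^2 p_N) with p_i = (n_i/n_T)·P.
At X = 0.492: the mole-fraction product g(X) = Π y_i^ν_i = 1.833. Since K_p = g(X)·P^{-1}, P = (g/K_p)^(1/1) = (1.833/0.295)^(1/1) = 6.21 atm.

P = 6.21 atm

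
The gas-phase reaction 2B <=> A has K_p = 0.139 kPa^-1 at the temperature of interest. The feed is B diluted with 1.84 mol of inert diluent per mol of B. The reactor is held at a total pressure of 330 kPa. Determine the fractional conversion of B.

X = 0.850

Let X = conversion of B (basis 1 mol B); extent of reaction ξ = 0.5X.
Moles: n_B = 1 − X; n_A = 0.5X; n_I = 1.84 (inert).
n_T = Σnᵢ = 2.84 − 0.5X.
Mole fractions y_i = n_i/n_T; K_p = p_A / (p_B^2) with p_i = y_i·P.
Equating to 0.139 kPa^-1 and solving on 0 < X < 1: X = 0.850.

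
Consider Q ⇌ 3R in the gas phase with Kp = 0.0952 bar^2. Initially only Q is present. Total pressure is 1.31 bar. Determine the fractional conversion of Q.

X = 0.143

Let X = conversion of Q (basis 1 mol Q); extent of reaction ξ = X.
Mole table: n_Q = 1 − X; n_R = 3X.
n_T = Σnᵢ = 1 + 2X.
y_i = n_i/n_T, p_i = y_i·P. Kp = p_R^3 / (p_Q).
This yields a degree-3 equation in X; solving on (0,1), X = 0.143.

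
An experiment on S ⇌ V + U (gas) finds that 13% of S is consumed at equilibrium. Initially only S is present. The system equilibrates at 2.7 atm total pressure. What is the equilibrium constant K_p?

K_p = 0.0464 atm

Take 1 mol S as basis and let X be its fractional conversion, so ξ = X.
Mole table: n_S = 1 − X; n_V = X; n_U = X.
n_T = Σnᵢ = 1 + X.
At X = 0.13: n_S = 0.87, n_V = 0.13, n_U = 0.13, n_T = 1.13.
p_i = (n_i/n_T)·P. K_p = p_V p_U / (p_S) = 0.0464 atm.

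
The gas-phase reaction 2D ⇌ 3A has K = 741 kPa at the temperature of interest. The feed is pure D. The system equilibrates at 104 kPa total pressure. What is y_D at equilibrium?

Let X = conversion of D (basis 1 mol D); extent of reaction ξ = 0.5X.
Mole table: n_D = 1 − X; n_A = 1.5X.
n_T = Σnᵢ = 1 + 0.5X.
With p_i = (n_i/n_T)P, K = p_A^3 / (p_D^2).
Equating to 741 kPa and solving on 0 < X < 1: X = 0.672.
Then n_D = 0.328, n_T = 1.34, so y_D = 0.246.

y_D = 0.246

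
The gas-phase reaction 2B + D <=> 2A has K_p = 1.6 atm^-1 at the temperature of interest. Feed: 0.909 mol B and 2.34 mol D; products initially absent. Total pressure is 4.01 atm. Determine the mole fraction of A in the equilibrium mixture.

Let X = conversion of B (basis 0.909 mol B); extent of reaction ξ = 0.455X.
Species balance: n_B = 0.909 − 0.909X; n_D = 2.34 − 0.455X; n_A = 0.909X.
Summing: n_T = 3.25 − 0.455X.
Mole fractions y_i = n_i/n_T; K_p = p_A^2 / (p_B^2 p_D) with p_i = y_i·P.
Equating to 1.6 atm^-1 and solving on 0 < X < 1: X = 0.678.
Then n_A = 0.616, n_T = 2.94, so y_A = 0.210.

y_A = 0.210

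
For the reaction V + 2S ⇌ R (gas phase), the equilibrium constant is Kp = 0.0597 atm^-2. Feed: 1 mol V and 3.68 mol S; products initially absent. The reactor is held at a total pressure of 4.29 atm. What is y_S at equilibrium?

y_S = 0.745

Take 1 mol V as basis and let X be its fractional conversion, so ξ = X.
Mole table: n_V = 1 − X; n_S = 3.68 − 2X; n_R = X.
n_T = Σnᵢ = 4.68 − 2X.
With p_i = (n_i/n_T)P, Kp = p_R / (p_V p_S^2).
Equating to 0.0597 atm^-2 and solving on 0 < X < 1: X = 0.379.
Then n_S = 2.92, n_T = 3.92, so y_S = 0.745.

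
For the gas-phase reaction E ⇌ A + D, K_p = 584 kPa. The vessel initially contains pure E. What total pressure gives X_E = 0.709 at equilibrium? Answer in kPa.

P = 578 kPa

Take 1 mol E as basis and let X be its fractional conversion, so ξ = X.
Species balance: n_E = 1 − X; n_A = X; n_D = X.
Summing: n_T = 1 + X.
K_p = p_A p_D / (p_E) with p_i = (n_i/n_T)·P.
At X = 0.709: the mole-fraction product g(X) = Π y_i^ν_i = 1.011. Since K_p = g(X)·P^{1}, P = (K_p/g)^(1/1) = (584/1.011)^(1/1) = 578 kPa.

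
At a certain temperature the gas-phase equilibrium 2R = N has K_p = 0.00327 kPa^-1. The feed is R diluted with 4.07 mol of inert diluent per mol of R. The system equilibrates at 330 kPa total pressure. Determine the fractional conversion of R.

Take 1 mol R as basis and let X be its fractional conversion, so ξ = 0.5X.
Mole table: n_R = 1 − X; n_N = 0.5X; n_I = 4.07 (inert).
Total moles n_T = 5.07 − 0.5X.
y_i = n_i/n_T, p_i = y_i·P. K_p = p_N / (p_R^2).
Setting this equal to 0.00327 kPa^-1 and taking the physical root (0 < X < 1) gives X = 0.247.

X = 0.247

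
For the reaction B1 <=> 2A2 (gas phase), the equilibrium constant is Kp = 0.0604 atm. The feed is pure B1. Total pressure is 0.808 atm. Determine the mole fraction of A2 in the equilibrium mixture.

Take 1 mol B1 as basis and let X be its fractional conversion, so ξ = X.
Moles: n_B1 = 1 − X; n_A2 = 2X.
Total moles n_T = 1 + X.
With p_i = (n_i/n_T)P, Kp = p_A2^2 / (p_B1).
Equating to 0.0604 atm and solving on 0 < X < 1: X = 0.135.
Then n_A2 = 0.271, n_T = 1.14, so y_A2 = 0.239.

y_A2 = 0.239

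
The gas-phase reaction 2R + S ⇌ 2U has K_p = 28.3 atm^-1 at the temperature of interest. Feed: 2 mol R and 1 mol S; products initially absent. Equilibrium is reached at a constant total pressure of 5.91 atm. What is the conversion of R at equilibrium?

X = 0.797

Let X = conversion of R (basis 2 mol R); extent of reaction ξ = X.
At extent ξ: n_R = 2 − 2X; n_S = 1 − X; n_U = 2X.
n_T = Σnᵢ = 3 − X.
With p_i = (n_i/n_T)P, K_p = p_U^2 / (p_R^2 p_S).
Substituting and setting equal to 28.3 atm^-1 gives a polynomial in X; the root in (0,1) is X = 0.797.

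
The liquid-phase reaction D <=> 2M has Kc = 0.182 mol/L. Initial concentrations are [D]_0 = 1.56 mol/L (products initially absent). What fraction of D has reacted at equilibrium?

Let X = conversion of D; extent ξ = 1.56·X mol/L.
Concentrations: [D] = 1.56 − 1.56X; [M] = 3.12X.
Kc = [M]^2 / ([D]).
Equating to 0.182 mol/L: the physical root is X = 0.157.

X = 0.157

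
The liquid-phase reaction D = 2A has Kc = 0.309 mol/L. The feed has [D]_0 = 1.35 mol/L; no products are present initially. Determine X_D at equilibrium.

X = 0.212

Let X = conversion of D; extent ξ = 1.35·X mol/L.
Concentrations: [D] = 1.35 − 1.35X; [A] = 2.7X.
Kc = [A]^2 / ([D]).
This equals 0.309 at X = 0.212 (the root in 0 < X < 1).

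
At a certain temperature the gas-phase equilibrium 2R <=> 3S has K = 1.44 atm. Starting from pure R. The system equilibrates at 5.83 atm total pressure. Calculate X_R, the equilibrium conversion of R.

X = 0.335

Basis: 1 mol R initially; let X = conversion of R. Extent ξ = 0.5X.
Moles: n_R = 1 − X; n_S = 1.5X.
Total moles n_T = 1 + 0.5X.
With p_i = (n_i/n_T)P, K = p_S^3 / (p_R^2).
Substituting and setting equal to 1.44 atm gives a polynomial in X; the root in (0,1) is X = 0.335.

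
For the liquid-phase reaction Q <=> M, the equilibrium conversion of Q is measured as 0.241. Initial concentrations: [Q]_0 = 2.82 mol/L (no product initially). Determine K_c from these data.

Let X = conversion of Q.
Concentrations: [Q] = 2.82 − 2.82X; [M] = 2.82X.
At X = 0.241: [Q] = 2.14, [M] = 0.68.
K_c = [M] / ([Q]) = 0.318.

K_c = 0.318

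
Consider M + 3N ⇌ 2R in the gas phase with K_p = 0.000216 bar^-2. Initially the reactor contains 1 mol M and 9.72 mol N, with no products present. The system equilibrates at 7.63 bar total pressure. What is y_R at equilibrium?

Let X = conversion of M (basis 1 mol M); extent of reaction ξ = X.
Moles: n_M = 1 − X; n_N = 9.72 − 3X; n_R = 2X.
Total moles n_T = 10.7 − 2X.
With p_i = (n_i/n_T)P, K_p = p_R^2 / (p_M p_N^3).
Setting this equal to 0.000216 bar^-2 and taking the physical root (0 < X < 1) gives X = 0.141.
Then n_R = 0.282, n_T = 10.4, so y_R = 0.027.

y_R = 0.027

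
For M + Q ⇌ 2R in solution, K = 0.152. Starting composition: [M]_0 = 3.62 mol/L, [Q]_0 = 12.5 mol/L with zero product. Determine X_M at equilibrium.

X = 0.292

Let X = conversion of M; extent ξ = 3.62·X mol/L.
Concentrations: [M] = 3.62 − 3.62X; [Q] = 12.5 − 3.62X; [R] = 7.24X.
K = [R]^2 / ([M] [Q]).
Solving K = 0.152 for X ∈ (0,1): X = 0.292.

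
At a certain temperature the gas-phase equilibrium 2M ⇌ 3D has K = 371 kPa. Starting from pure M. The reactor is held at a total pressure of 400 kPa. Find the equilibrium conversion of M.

X = 0.461

Take 1 mol M as basis and let X be its fractional conversion, so ξ = 0.5X.
At extent ξ: n_M = 1 − X; n_D = 1.5X.
Total moles n_T = 1 + 0.5X.
Mole fractions y_i = n_i/n_T; K = p_D^3 / (p_M^2) with p_i = y_i·P.
Setting this equal to 371 kPa and taking the physical root (0 < X < 1) gives X = 0.461.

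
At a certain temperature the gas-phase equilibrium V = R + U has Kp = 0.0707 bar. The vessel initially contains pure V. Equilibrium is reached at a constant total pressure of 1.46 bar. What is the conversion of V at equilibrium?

Take 1 mol V as basis and let X be its fractional conversion, so ξ = X.
Species balance: n_V = 1 − X; n_R = X; n_U = X.
Total moles n_T = 1 + X.
With p_i = (n_i/n_T)P, Kp = p_R p_U / (p_V).
This yields a degree-2 equation in X; solving on (0,1), X = 0.215.

X = 0.215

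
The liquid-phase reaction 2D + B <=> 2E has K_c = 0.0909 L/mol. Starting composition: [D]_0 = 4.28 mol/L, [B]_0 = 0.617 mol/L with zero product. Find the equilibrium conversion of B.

X = 0.498

Let X = conversion of B; extent ξ = 0.617·X mol/L.
Concentrations: [D] = 4.28 − 1.23X; [B] = 0.617 − 0.617X; [E] = 1.23X.
K_c = [E]^2 / ([D]^2 [B]).
This equals 0.0909 at X = 0.498 (the root in 0 < X < 1).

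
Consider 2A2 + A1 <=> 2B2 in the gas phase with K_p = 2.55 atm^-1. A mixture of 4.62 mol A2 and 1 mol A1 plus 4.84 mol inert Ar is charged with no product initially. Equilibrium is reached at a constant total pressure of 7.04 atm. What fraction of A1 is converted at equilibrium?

Basis: 1 mol A1 initially; let X = conversion of A1. Extent ξ = X.
At extent ξ: n_A2 = 4.62 − 2X; n_A1 = 1 − X; n_B2 = 2X; n_I = 4.84 (inert).
n_T = Σnᵢ = 10.5 − X.
y_i = n_i/n_T, p_i = y_i·P. K_p = p_B2^2 / (p_A2^2 p_A1).
Substituting and setting equal to 2.55 atm^-1 gives a polynomial in X; the root in (0,1) is X = 0.831.

X = 0.831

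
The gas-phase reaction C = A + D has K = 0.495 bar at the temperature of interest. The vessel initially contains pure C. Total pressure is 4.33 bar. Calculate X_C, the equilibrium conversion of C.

Let X = conversion of C (basis 1 mol C); extent of reaction ξ = X.
At extent ξ: n_C = 1 − X; n_A = X; n_D = X.
Total moles n_T = 1 + X.
Mole fractions y_i = n_i/n_T; K = p_A p_D / (p_C) with p_i = y_i·P.
Setting this equal to 0.495 bar and taking the physical root (0 < X < 1) gives X = 0.320.

X = 0.320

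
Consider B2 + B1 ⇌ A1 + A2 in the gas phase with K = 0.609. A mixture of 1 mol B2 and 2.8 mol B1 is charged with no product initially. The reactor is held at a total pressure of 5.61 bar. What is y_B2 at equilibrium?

Take 1 mol B2 as basis and let X be its fractional conversion, so ξ = X.
At extent ξ: n_B2 = 1 − X; n_B1 = 2.8 − X; n_A1 = X; n_A2 = X.
Since Δν = 0, n_T = 3.8 throughout.
Mole fractions y_i = n_i/n_T; K = p_A1 p_A2 / (p_B2 p_B1) with p_i = y_i·P.
This yields a degree-2 equation in X; solving on (0,1), X = 0.663.
Then n_B2 = 0.337, n_T = 3.8, so y_B2 = 0.089.

y_B2 = 0.089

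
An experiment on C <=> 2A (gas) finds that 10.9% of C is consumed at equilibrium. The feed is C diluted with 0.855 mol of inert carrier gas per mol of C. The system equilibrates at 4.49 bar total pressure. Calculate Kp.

Kp = 0.122 bar

Basis: 1 mol C initially; let X = conversion of C. Extent ξ = X.
At extent ξ: n_C = 1 − X; n_A = 2X; n_I = 0.855 (inert).
Summing: n_T = 1.85 + X.
At X = 0.109: n_C = 0.891, n_A = 0.218, n_T = 1.96.
p_i = (n_i/n_T)·P. Kp = p_A^2 / (p_C) = 0.122 bar.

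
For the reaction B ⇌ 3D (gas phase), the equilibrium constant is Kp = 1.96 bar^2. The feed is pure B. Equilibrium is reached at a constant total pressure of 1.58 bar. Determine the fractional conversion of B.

X = 0.382

Let X = conversion of B (basis 1 mol B); extent of reaction ξ = X.
At extent ξ: n_B = 1 − X; n_D = 3X.
Summing: n_T = 1 + 2X.
y_i = n_i/n_T, p_i = y_i·P. Kp = p_D^3 / (p_B).
This yields a degree-3 equation in X; solving on (0,1), X = 0.382.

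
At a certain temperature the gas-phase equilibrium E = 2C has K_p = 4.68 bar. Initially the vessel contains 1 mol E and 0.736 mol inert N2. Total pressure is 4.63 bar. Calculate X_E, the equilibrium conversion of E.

X = 0.522

Take 1 mol E as basis and let X be its fractional conversion, so ξ = X.
Moles: n_E = 1 − X; n_C = 2X; n_I = 0.736 (inert).
Summing: n_T = 1.74 + X.
y_i = n_i/n_T, p_i = y_i·P. K_p = p_C^2 / (p_E).
Equating to 4.68 bar and solving on 0 < X < 1: X = 0.522.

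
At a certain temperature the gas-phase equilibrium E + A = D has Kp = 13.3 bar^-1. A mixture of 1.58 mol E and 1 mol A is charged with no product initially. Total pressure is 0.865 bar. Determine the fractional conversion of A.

X = 0.831

Take 1 mol A as basis and let X be its fractional conversion, so ξ = X.
At extent ξ: n_E = 1.58 − X; n_A = 1 − X; n_D = X.
Total moles n_T = 2.58 − X.
With p_i = (n_i/n_T)P, Kp = p_D / (p_E p_A).
Equating to 13.3 bar^-1 and solving on 0 < X < 1: X = 0.831.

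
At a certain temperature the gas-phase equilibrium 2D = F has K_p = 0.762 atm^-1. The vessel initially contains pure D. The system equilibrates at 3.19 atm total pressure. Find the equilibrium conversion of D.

X = 0.695

Take 1 mol D as basis and let X be its fractional conversion, so ξ = 0.5X.
At extent ξ: n_D = 1 − X; n_F = 0.5X.
n_T = Σnᵢ = 1 − 0.5X.
y_i = n_i/n_T, p_i = y_i·P. K_p = p_F / (p_D^2).
Substituting and setting equal to 0.762 atm^-1 gives a polynomial in X; the root in (0,1) is X = 0.695.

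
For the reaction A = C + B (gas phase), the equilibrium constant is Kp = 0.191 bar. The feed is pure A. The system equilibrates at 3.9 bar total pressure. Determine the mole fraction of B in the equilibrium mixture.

Basis: 1 mol A initially; let X = conversion of A. Extent ξ = X.
Moles: n_A = 1 − X; n_C = X; n_B = X.
Total moles n_T = 1 + X.
With p_i = (n_i/n_T)P, Kp = p_C p_B / (p_A).
This yields a degree-2 equation in X; solving on (0,1), X = 0.216.
Then n_B = 0.216, n_T = 1.22, so y_B = 0.178.

y_B = 0.178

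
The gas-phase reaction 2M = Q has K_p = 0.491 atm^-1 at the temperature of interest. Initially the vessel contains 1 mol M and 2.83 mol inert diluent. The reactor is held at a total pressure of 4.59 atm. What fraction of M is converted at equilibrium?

X = 0.420

Take 1 mol M as basis and let X be its fractional conversion, so ξ = 0.5X.
Moles: n_M = 1 − X; n_Q = 0.5X; n_I = 2.83 (inert).
Summing: n_T = 3.83 − 0.5X.
With p_i = (n_i/n_T)P, K_p = p_Q / (p_M^2).
Equating to 0.491 atm^-1 and solving on 0 < X < 1: X = 0.420.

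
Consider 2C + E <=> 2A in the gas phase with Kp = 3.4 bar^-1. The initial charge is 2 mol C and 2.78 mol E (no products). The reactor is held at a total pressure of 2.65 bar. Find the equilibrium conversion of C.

Take 2 mol C as basis and let X be its fractional conversion, so ξ = X.
Moles: n_C = 2 − 2X; n_E = 2.78 − X; n_A = 2X.
Summing: n_T = 4.78 − X.
With p_i = (n_i/n_T)P, Kp = p_A^2 / (p_C^2 p_E).
Setting this equal to 3.4 bar^-1 and taking the physical root (0 < X < 1) gives X = 0.682.

X = 0.682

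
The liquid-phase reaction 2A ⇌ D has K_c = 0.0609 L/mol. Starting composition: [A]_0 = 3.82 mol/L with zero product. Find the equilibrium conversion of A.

X = 0.257

Let X = conversion of A; extent ξ = 3.82X/2 mol/L.
Concentrations: [A] = 3.82 − 3.82X; [D] = 1.91X.
K_c = [D] / ([A]^2).
Solving K_c = 0.0609 for X ∈ (0,1): X = 0.257.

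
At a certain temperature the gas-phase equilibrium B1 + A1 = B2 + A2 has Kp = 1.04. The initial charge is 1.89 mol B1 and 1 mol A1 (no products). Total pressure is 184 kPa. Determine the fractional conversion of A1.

X = 0.660

Take 1 mol A1 as basis and let X be its fractional conversion, so ξ = X.
At extent ξ: n_B1 = 1.89 − X; n_A1 = 1 − X; n_B2 = X; n_A2 = X.
Since Δν = 0, n_T = 2.89 throughout.
y_i = n_i/n_T, p_i = y_i·P. Kp = p_B2 p_A2 / (p_B1 p_A1).
This yields a degree-2 equation in X; solving on (0,1), X = 0.660.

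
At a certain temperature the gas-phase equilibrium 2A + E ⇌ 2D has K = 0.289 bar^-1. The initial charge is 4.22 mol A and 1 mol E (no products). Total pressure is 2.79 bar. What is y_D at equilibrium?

Let X = conversion of E (basis 1 mol E); extent of reaction ξ = X.
At extent ξ: n_A = 4.22 − 2X; n_E = 1 − X; n_D = 2X.
Total moles n_T = 5.22 − X.
y_i = n_i/n_T, p_i = y_i·P. K = p_D^2 / (p_A^2 p_E).
This yields a degree-3 equation in X; solving on (0,1), X = 0.483.
Then n_D = 0.966, n_T = 4.74, so y_D = 0.204.

y_D = 0.204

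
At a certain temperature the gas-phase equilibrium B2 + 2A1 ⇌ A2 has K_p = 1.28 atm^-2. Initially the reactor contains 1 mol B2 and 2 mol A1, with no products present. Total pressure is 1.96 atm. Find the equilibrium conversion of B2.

X = 0.534

Take 1 mol B2 as basis and let X be its fractional conversion, so ξ = X.
Mole table: n_B2 = 1 − X; n_A1 = 2 − 2X; n_A2 = X.
n_T = Σnᵢ = 3 − 2X.
Mole fractions y_i = n_i/n_T; K_p = p_A2 / (p_B2 p_A1^2) with p_i = y_i·P.
Substituting and setting equal to 1.28 atm^-2 gives a polynomial in X; the root in (0,1) is X = 0.534.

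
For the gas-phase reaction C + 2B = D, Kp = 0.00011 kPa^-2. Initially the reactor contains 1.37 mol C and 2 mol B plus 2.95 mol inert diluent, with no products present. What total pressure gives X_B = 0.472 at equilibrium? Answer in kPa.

Take 2 mol B as basis and let X be its fractional conversion, so ξ = X.
At extent ξ: n_C = 1.37 − X; n_B = 2 − 2X; n_D = X; n_I = 2.95 (inert).
Summing: n_T = 6.32 − 2X.
Kp = p_D / (p_C p_B^2) with p_i = (n_i/n_T)·P.
At X = 0.472: the mole-fraction product g(X) = Π y_i^ν_i = 13.62. Since Kp = g(X)·P^{-2}, P = (g/Kp)^(1/2) = (13.62/0.00011)^(1/2) = 352 kPa.

P = 352 kPa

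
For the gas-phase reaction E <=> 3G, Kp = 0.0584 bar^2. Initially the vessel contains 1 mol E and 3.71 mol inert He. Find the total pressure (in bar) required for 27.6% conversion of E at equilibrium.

Let X = conversion of E (basis 1 mol E); extent of reaction ξ = X.
Moles: n_E = 1 − X; n_G = 3X; n_I = 3.71 (inert).
n_T = Σnᵢ = 4.71 + 2X.
Kp = p_G^3 / (p_E) with p_i = (n_i/n_T)·P.
At X = 0.276: the mole-fraction product g(X) = Π y_i^ν_i = 0.02832. Since Kp = g(X)·P^{2}, P = (Kp/g)^(1/2) = (0.0584/0.02832)^(1/2) = 1.44 bar.

P = 1.44 bar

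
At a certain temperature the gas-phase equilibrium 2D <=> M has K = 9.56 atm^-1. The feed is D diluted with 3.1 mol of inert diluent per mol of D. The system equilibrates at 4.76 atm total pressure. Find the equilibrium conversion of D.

Take 1 mol D as basis and let X be its fractional conversion, so ξ = 0.5X.
Moles: n_D = 1 − X; n_M = 0.5X; n_I = 3.1 (inert).
Total moles n_T = 4.1 − 0.5X.
y_i = n_i/n_T, p_i = y_i·P. K = p_M / (p_D^2).
Equating to 9.56 atm^-1 and solving on 0 < X < 1: X = 0.818.

X = 0.818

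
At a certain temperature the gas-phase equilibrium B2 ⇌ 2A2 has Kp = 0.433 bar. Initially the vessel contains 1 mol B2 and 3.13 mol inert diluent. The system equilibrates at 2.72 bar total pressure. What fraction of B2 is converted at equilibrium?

Basis: 1 mol B2 initially; let X = conversion of B2. Extent ξ = X.
Moles: n_B2 = 1 − X; n_A2 = 2X; n_I = 3.13 (inert).
Summing: n_T = 4.13 + X.
y_i = n_i/n_T, p_i = y_i·P. Kp = p_A2^2 / (p_B2).
This yields a degree-2 equation in X; solving on (0,1), X = 0.342.

X = 0.342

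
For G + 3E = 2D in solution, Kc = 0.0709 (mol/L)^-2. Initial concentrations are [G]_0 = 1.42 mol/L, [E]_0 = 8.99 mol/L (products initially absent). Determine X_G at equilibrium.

X = 0.759

Let X = conversion of G; extent ξ = 1.42·X mol/L.
Concentrations: [G] = 1.42 − 1.42X; [E] = 8.99 − 4.26X; [D] = 2.84X.
Kc = [D]^2 / ([G] [E]^3).
Solving Kc = 0.0709 for X ∈ (0,1): X = 0.759.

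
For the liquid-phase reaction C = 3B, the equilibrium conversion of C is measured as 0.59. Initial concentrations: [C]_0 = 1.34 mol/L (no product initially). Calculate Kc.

Kc = 24.3 (mol/L)^2

Let X = conversion of C.
Concentrations: [C] = 1.34 − 1.34X; [B] = 4.02X.
At X = 0.59: [C] = 0.549, [B] = 2.37.
Kc = [B]^3 / ([C]) = 24.3 (mol/L)^2.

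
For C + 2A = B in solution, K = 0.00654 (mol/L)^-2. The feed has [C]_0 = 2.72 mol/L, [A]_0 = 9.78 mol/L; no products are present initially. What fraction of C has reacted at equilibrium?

Let X = conversion of C; extent ξ = 2.72·X mol/L.
Concentrations: [C] = 2.72 − 2.72X; [A] = 9.78 − 5.44X; [B] = 2.72X.
K = [B] / ([C] [A]^2).
Solving K = 0.00654 for X ∈ (0,1): X = 0.302.

X = 0.302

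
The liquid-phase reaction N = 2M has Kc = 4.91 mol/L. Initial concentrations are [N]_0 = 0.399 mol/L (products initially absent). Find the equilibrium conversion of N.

X = 0.795

Let X = conversion of N; extent ξ = 0.399·X mol/L.
Concentrations: [N] = 0.399 − 0.399X; [M] = 0.798X.
Kc = [M]^2 / ([N]).
Solving Kc = 4.91 for X ∈ (0,1): X = 0.795.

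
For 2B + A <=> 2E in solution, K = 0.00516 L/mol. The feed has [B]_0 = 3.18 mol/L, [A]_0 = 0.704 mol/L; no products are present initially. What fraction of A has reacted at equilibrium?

Let X = conversion of A; extent ξ = 0.704·X mol/L.
Concentrations: [B] = 3.18 − 1.41X; [A] = 0.704 − 0.704X; [E] = 1.41X.
K = [E]^2 / ([B]^2 [A]).
Solving K = 0.00516 for X ∈ (0,1): X = 0.121.

X = 0.121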